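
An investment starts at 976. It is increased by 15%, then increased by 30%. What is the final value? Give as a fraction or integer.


Start: 976
Step 1: increase by 15% => multiply by 115/100
  976 * 115/100 = 5612/5
Step 2: increase by 30% => multiply by 130/100
  5612/5 * 130/100 = 36478/25
Final value = 36478/25

36478/25


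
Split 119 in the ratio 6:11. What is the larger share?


Total parts = 6 + 11 = 17
Value per part = 119 / 17 = 7
First share = 6 * 7 = 42
Second share = 11 * 7 = 77
Larger share = 77

77


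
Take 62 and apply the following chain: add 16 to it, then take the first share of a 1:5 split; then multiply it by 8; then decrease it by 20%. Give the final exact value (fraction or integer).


Start with 62.
Step 1: Add 16: 62+16=78; split 1:5 first = 78*1/6 = 13
Step 2: Multiply by 8: 13 * 8 = 104
Step 3: Decrease by 20%: 104 * 80/100 = 416/5
Final result = 416/5

416/5


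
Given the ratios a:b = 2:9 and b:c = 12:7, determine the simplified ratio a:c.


Given a:b = 2:9 and b:c = 12:7
Make b consistent. Multiply first ratio by 12: a:b = 24:108
Multiply second ratio by 9: b:c = 108:63
Now b = 108 in both, so a:b:c = 24:108:63
Therefore a:c = 24:63
Simplify by GCD: a:c = 8:21

8:21


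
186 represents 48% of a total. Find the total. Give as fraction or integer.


Given: 186 is 48% of the whole
Set up: 186 = 48/100 * whole
whole = 186 * 100 / 48
whole = 18600 / 48
whole = 775/2

775/2


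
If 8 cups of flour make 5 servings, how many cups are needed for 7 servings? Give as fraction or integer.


Original: 8 cups for 5 servings
Target servings = 7
Scaling factor = 7/5
New amount = 8 * 7/5
= 56/5
= 56/5 cups

56/5


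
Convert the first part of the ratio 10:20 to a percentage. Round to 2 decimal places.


Total parts = 10 + 20 = 30
First part fraction = 10/30
Percentage = (10/30) * 100
= 0.333333 * 100
= 33.33%

33.33


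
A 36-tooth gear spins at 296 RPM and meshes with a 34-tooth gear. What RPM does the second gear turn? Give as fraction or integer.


Gear ratio: teeth_A * RPM_A = teeth_B * RPM_B
36 * 296 = 34 * RPM_B
10656 = 34 * RPM_B
RPM_B = 10656 / 34
RPM_B = 5328/17

5328/17


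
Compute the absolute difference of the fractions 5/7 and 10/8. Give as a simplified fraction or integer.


Simplify: 5/7 = 5/7 and 10/8 = 5/4
Find common denominator: LCD = 28
Convert: 20/28 and 35/28
Difference = |20 - 35|/28 = 15/28
Simplified = 15/28

15/28


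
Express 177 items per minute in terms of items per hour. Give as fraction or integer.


Converting from per minute to per hour
Rate = 177 items per minute
Multiply by 60: 177 * 60
= 10620 items per hour

10620


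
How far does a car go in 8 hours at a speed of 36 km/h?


Using distance = speed * time
Speed = 36 km/h
Time = 8 hours
Distance = 36 * 8
= 288 km

288


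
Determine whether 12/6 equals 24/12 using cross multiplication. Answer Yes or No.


Cross multiply to check 12/6 = 24/12
Left cross product: 12 * 12 = 144
Right cross product: 6 * 24 = 144
144 = 144
Equal, so proportions match => Yes

Yes


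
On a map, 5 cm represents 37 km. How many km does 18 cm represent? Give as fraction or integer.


Map scale: 5 cm = 37 km
Measured distance on map = 18 cm
Set up proportion: 18 * 37 / 5
= 666 / 5
= 666/5 km

666/5


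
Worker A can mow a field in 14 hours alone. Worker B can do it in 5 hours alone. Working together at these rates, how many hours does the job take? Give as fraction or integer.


Rate of A = 1/14 job per hour
Rate of B = 1/5 job per hour
Combined rate = 1/14 + 1/5
Find common denominator: (5 + 14)/(14*5) = 19/70
Combined rate = 19/70 job per hour
Time together = 1 / (19/70) = 70/19 hours

70/19


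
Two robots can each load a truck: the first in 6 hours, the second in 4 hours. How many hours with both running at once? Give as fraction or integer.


Rate of A = 1/6 job per hour
Rate of B = 1/4 job per hour
Combined rate = 1/6 + 1/4
Find common denominator: (4 + 6)/(6*4) = 10/24
Combined rate = 5/12 job per hour
Time together = 1 / (5/12) = 12/5 hours

12/5


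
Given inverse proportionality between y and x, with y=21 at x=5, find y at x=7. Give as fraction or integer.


Inverse proportion: y = k/x
Find k: k = 5 * 21 = 105
Compute y at x=7: y = 105/7
y = 15

15


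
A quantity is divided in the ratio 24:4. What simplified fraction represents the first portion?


Total parts = 24 + 4 = 28
First part fraction = 24/28
Simplify: 24/28 = 6/7

6/7


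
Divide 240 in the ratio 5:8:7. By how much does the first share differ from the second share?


Total parts = 5 + 8 + 7 = 20
Value per part = 240 / 20 = 12
Shares: 5*12=60, 8*12=96, 7*12=84
First share = 60, second share = 96
Difference = |60 - 96| = 36

36


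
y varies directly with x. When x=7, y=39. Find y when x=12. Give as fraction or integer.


Direct proportion: y = kx
Find k: k = 39/7 = 39/7
Compute y at x=12: y = 39/7 * 12
y = 468/7

468/7


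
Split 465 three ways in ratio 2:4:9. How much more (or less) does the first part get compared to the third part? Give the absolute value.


Total parts = 2 + 4 + 9 = 15
Value per part = 465 / 15 = 31
Shares: 2*31=62, 4*31=124, 9*31=279
First share = 62, third share = 279
Difference = |62 - 279| = 217

217


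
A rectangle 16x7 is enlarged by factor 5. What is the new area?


Original dimensions: 16 x 7
Enlargement factor = 5
New width = 16 * 5 = 80
New height = 7 * 5 = 35
New area = 80 * 35 = 2800

2800


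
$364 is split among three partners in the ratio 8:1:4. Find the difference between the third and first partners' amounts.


Total parts = 8 + 1 + 4 = 13
Value per part = 364 / 13 = 28
Shares: 8*28=224, 1*28=28, 4*28=112
Third share = 112, first share = 224
Difference = |112 - 224| = 112

112


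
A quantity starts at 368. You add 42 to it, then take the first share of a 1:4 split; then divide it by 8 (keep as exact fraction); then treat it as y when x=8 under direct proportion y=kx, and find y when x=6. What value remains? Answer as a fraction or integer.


Start with 368.
Step 1: Add 42: 368+42=410; split 1:4 first = 410*1/5 = 82
Step 2: Divide by 8: 82 / 8 = 41/4
Step 3: Direct prop: k = (41/4)/8; new y = k*6 = 41/4*6/8 = 123/16
Final result = 123/16

123/16


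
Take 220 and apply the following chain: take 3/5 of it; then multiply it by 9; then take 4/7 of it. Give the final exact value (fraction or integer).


Start with 220.
Step 1: Take 3/5: 220 * 3/5 = 132
Step 2: Multiply by 9: 132 * 9 = 1188
Step 3: Take 4/7: 1188 * 4/7 = 4752/7
Final result = 4752/7

4752/7


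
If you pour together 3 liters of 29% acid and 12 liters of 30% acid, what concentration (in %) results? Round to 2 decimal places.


Solute in mixture 1 = 29% of 3 L = 3*29/100 = 87/100 L
Solute in mixture 2 = 30% of 12 L = 12*30/100 = 18/5 L
Total solute = 87/100 + 18/5 = 447/100 L
Total volume = 3 + 12 = 15 L
Final concentration = 447/100/15 * 100 = 29.80%

29.80


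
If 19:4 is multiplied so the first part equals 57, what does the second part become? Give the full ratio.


Original ratio: 19:4
First term target: 57
Scale factor = 57 / 19 = 3
Multiply second term: 4 * 3 = 12
Equivalent ratio = 57:12

57:12


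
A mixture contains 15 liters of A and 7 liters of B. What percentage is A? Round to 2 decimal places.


Volume of A = 15 L
Volume of B = 7 L
Total volume = 15 + 7 = 22 L
Percentage of A = (15/22) * 100
= 68.18%

68.18


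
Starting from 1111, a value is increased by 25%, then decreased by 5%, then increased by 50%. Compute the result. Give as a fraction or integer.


Start: 1111
Step 1: increase by 25% => multiply by 125/100
  1111 * 125/100 = 5555/4
Step 2: decrease by 5% => multiply by 95/100
  5555/4 * 95/100 = 21109/16
Step 3: increase by 50% => multiply by 150/100
  21109/16 * 150/100 = 63327/32
Final value = 63327/32

63327/32


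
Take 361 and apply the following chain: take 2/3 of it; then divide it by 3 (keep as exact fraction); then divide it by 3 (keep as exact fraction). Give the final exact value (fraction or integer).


Start with 361.
Step 1: Take 2/3: 361 * 2/3 = 722/3
Step 2: Divide by 3: 722/3 / 3 = 722/9
Step 3: Divide by 3: 722/9 / 3 = 722/27
Final result = 722/27

722/27


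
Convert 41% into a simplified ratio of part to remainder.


Part = 41%, Remainder = 59%
Ratio = 41:59
GCD(41, 59) = 1
Simplify: 41:59 = 41:59

41:59


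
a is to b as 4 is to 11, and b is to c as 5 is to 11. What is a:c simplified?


Given a:b = 4:11 and b:c = 5:11
Make b consistent. Multiply first ratio by 5: a:b = 20:55
Multiply second ratio by 11: b:c = 55:121
Now b = 55 in both, so a:b:c = 20:55:121
Therefore a:c = 20:121
Simplify by GCD: a:c = 20:121

20:121


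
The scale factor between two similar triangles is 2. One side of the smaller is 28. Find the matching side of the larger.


Similar triangles have proportional sides
Scale factor = 2
Smaller side = 28
Corresponding larger side = 28 * 2
= 56

56


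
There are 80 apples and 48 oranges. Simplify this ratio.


Find GCD(80, 48)
GCD = 16
Divide both by 16: 80/16 = 5, 48/16 = 3
Simplified ratio = 5:3

5:3


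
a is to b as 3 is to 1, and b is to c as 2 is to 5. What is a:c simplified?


Given a:b = 3:1 and b:c = 2:5
Make b consistent. Multiply first ratio by 2: a:b = 6:2
Multiply second ratio by 1: b:c = 2:5
Now b = 2 in both, so a:b:c = 6:2:5
Therefore a:c = 6:5
Simplify by GCD: a:c = 6:5

6:5


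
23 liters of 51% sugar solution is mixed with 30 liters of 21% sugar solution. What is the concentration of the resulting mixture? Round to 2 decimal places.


Solute in mixture 1 = 51% of 23 L = 23*51/100 = 1173/100 L
Solute in mixture 2 = 21% of 30 L = 30*21/100 = 63/10 L
Total solute = 1173/100 + 63/10 = 1803/100 L
Total volume = 23 + 30 = 53 L
Final concentration = 1803/100/53 * 100 = 34.02%

34.02


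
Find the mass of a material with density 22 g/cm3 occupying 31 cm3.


Using mass = density * volume
Density = 22 g/cm3
Volume = 31 cm3
Mass = 22 * 31
= 682 g

682


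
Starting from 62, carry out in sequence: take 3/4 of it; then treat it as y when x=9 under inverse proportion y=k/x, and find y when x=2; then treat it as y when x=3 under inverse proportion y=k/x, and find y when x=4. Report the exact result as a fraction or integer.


Start with 62.
Step 1: Take 3/4: 62 * 3/4 = 93/2
Step 2: Inverse prop: k = (93/2)*9; new y = k/2 = 93/2*9/2 = 837/4
Step 3: Inverse prop: k = (837/4)*3; new y = k/4 = 837/4*3/4 = 2511/16
Final result = 2511/16

2511/16


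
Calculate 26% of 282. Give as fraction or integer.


Compute 26% of 282
Convert percentage: 26% = 26/100
Multiply: 282 * 26/100
= 7332/100
= 1833/25

1833/25


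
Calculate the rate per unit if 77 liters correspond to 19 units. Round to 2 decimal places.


Total liters = 77
Number of units = 19
Unit rate = 77 / 19
= 4.05 liters per unit

4.05


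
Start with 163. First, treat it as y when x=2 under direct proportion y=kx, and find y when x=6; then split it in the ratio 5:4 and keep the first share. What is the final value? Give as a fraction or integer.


Start with 163.
Step 1: Direct prop: k = (163)/2; new y = k*6 = 163*6/2 = 489
Step 2: Split 5:4, first share = 489 * 5/9 = 815/3
Final result = 815/3

815/3


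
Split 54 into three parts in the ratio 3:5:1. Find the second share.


Ratio = 3:5:1
Total parts = 3 + 5 + 1 = 9
Value per part = 54 / 9 = 6
First share = 3 * 6 = 18
Middle share = 5 * 6 = 30
Third share = 1 * 6 = 6

30


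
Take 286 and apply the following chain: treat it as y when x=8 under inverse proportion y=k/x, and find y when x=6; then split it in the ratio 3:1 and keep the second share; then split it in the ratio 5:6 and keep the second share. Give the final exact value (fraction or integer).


Start with 286.
Step 1: Inverse prop: k = (286)*8; new y = k/6 = 286*8/6 = 1144/3
Step 2: Split 3:1, second share = 1144/3 * 1/4 = 286/3
Step 3: Split 5:6, second share = 286/3 * 6/11 = 52
Final result = 52

52


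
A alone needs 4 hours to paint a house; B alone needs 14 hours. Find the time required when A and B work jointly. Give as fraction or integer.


Rate of A = 1/4 job per hour
Rate of B = 1/14 job per hour
Combined rate = 1/4 + 1/14
Find common denominator: (14 + 4)/(4*14) = 18/56
Combined rate = 9/28 job per hour
Time together = 1 / (9/28) = 28/9 hours

28/9


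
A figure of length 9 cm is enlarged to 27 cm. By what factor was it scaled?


Original length = 9 cm
Scaled length = 27 cm
Scale factor = 27 / 9
= 3

3


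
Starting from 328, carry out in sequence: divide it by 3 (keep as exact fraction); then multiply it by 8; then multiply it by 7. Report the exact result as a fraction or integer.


Start with 328.
Step 1: Divide by 3: 328 / 3 = 328/3
Step 2: Multiply by 8: 328/3 * 8 = 2624/3
Step 3: Multiply by 7: 2624/3 * 7 = 18368/3
Final result = 18368/3

18368/3


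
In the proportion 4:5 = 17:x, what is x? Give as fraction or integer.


Setting up: 4/5 = 17/x
Cross multiply: 4 * x = 5 * 17
4x = 85
x = 85/4
x = 85/4

85/4


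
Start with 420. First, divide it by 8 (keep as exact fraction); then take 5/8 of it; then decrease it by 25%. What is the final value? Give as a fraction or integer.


Start with 420.
Step 1: Divide by 8: 420 / 8 = 105/2
Step 2: Take 5/8: 105/2 * 5/8 = 525/16
Step 3: Decrease by 25%: 525/16 * 75/100 = 1575/64
Final result = 1575/64

1575/64


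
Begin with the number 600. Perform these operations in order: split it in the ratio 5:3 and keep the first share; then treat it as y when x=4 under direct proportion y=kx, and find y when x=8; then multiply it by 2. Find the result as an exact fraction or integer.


Start with 600.
Step 1: Split 5:3, first share = 600 * 5/8 = 375
Step 2: Direct prop: k = (375)/4; new y = k*8 = 375*8/4 = 750
Step 3: Multiply by 2: 750 * 2 = 1500
Final result = 1500

1500


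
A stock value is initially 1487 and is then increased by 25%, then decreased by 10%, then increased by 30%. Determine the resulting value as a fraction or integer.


Start: 1487
Step 1: increase by 25% => multiply by 125/100
  1487 * 125/100 = 7435/4
Step 2: decrease by 10% => multiply by 90/100
  7435/4 * 90/100 = 13383/8
Step 3: increase by 30% => multiply by 130/100
  13383/8 * 130/100 = 173979/80
Final value = 173979/80

173979/80


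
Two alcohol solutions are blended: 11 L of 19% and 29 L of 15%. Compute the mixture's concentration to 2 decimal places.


Solute in mixture 1 = 19% of 11 L = 11*19/100 = 209/100 L
Solute in mixture 2 = 15% of 29 L = 29*15/100 = 87/20 L
Total solute = 209/100 + 87/20 = 161/25 L
Total volume = 11 + 29 = 40 L
Final concentration = 161/25/40 * 100 = 16.10%

16.10


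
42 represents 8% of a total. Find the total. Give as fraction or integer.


Given: 42 is 8% of the whole
Set up: 42 = 8/100 * whole
whole = 42 * 100 / 8
whole = 4200 / 8
whole = 525

525


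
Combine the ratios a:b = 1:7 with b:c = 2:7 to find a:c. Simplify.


Given a:b = 1:7 and b:c = 2:7
Make b consistent. Multiply first ratio by 2: a:b = 2:14
Multiply second ratio by 7: b:c = 14:49
Now b = 14 in both, so a:b:c = 2:14:49
Therefore a:c = 2:49
Simplify by GCD: a:c = 2:49

2:49


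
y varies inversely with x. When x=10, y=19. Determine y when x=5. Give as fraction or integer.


Inverse proportion: y = k/x
Find k: k = 10 * 19 = 190
Compute y at x=5: y = 190/5
y = 38

38


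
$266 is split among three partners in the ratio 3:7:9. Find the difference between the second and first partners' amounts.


Total parts = 3 + 7 + 9 = 19
Value per part = 266 / 19 = 14
Shares: 3*14=42, 7*14=98, 9*14=126
Second share = 98, first share = 42
Difference = |98 - 42| = 56

56


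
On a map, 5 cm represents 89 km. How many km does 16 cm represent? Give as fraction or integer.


Map scale: 5 cm = 89 km
Measured distance on map = 16 cm
Set up proportion: 16 * 89 / 5
= 1424 / 5
= 1424/5 km

1424/5


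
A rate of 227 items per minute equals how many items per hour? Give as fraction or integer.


Converting from per minute to per hour
Rate = 227 items per minute
Multiply by 60: 227 * 60
= 13620 items per hour

13620


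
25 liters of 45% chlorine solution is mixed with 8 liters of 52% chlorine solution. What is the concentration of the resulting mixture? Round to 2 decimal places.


Solute in mixture 1 = 45% of 25 L = 25*45/100 = 45/4 L
Solute in mixture 2 = 52% of 8 L = 8*52/100 = 104/25 L
Total solute = 45/4 + 104/25 = 1541/100 L
Total volume = 25 + 8 = 33 L
Final concentration = 1541/100/33 * 100 = 46.70%

46.70


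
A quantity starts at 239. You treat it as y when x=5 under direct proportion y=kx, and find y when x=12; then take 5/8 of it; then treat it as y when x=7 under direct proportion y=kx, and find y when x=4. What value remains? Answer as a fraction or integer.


Start with 239.
Step 1: Direct prop: k = (239)/5; new y = k*12 = 239*12/5 = 2868/5
Step 2: Take 5/8: 2868/5 * 5/8 = 717/2
Step 3: Direct prop: k = (717/2)/7; new y = k*4 = 717/2*4/7 = 1434/7
Final result = 1434/7

1434/7


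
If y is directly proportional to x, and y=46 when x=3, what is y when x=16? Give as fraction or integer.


Direct proportion: y = kx
Find k: k = 46/3 = 46/3
Compute y at x=16: y = 46/3 * 16
y = 736/3

736/3


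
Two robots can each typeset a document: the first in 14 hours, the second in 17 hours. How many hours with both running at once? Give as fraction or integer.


Rate of A = 1/14 job per hour
Rate of B = 1/17 job per hour
Combined rate = 1/14 + 1/17
Find common denominator: (17 + 14)/(14*17) = 31/238
Combined rate = 31/238 job per hour
Time together = 1 / (31/238) = 238/31 hours

238/31


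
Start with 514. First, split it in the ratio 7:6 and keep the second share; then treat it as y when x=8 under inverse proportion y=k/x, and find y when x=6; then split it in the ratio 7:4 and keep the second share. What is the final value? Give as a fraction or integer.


Start with 514.
Step 1: Split 7:6, second share = 514 * 6/13 = 3084/13
Step 2: Inverse prop: k = (3084/13)*8; new y = k/6 = 3084/13*8/6 = 4112/13
Step 3: Split 7:4, second share = 4112/13 * 4/11 = 16448/143
Final result = 16448/143

16448/143


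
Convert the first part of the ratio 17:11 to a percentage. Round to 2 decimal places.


Total parts = 17 + 11 = 28
First part fraction = 17/28
Percentage = (17/28) * 100
= 0.607143 * 100
= 60.71%

60.71


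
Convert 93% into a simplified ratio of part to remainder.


Part = 93%, Remainder = 7%
Ratio = 93:7
GCD(93, 7) = 1
Simplify: 93:7 = 93:7

93:7


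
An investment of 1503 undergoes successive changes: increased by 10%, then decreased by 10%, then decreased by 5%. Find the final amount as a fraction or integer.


Start: 1503
Step 1: increase by 10% => multiply by 110/100
  1503 * 110/100 = 16533/10
Step 2: decrease by 10% => multiply by 90/100
  16533/10 * 90/100 = 148797/100
Step 3: decrease by 5% => multiply by 95/100
  148797/100 * 95/100 = 2827143/2000
Final value = 2827143/2000

2827143/2000


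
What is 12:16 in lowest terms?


Find GCD(12, 16)
GCD = 4
Divide both by 4: 12/4 = 3, 16/4 = 4
Simplified ratio = 3:4

3:4


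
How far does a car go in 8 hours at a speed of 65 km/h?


Using distance = speed * time
Speed = 65 km/h
Time = 8 hours
Distance = 65 * 8
= 520 km

520


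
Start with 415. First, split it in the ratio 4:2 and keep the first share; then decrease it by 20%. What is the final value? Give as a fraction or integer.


Start with 415.
Step 1: Split 4:2, first share = 415 * 4/6 = 830/3
Step 2: Decrease by 20%: 830/3 * 80/100 = 664/3
Final result = 664/3

664/3


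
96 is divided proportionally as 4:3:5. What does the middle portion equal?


Ratio = 4:3:5
Total parts = 4 + 3 + 5 = 12
Value per part = 96 / 12 = 8
First share = 4 * 8 = 32
Middle share = 3 * 8 = 24
Third share = 5 * 8 = 40

24


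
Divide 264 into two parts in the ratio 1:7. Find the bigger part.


Total parts = 1 + 7 = 8
Value per part = 264 / 8 = 33
First share = 1 * 33 = 33
Second share = 7 * 33 = 231
Larger share = 231

231


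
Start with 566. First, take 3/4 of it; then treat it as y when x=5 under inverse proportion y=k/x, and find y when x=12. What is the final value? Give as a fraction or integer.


Start with 566.
Step 1: Take 3/4: 566 * 3/4 = 849/2
Step 2: Inverse prop: k = (849/2)*5; new y = k/12 = 849/2*5/12 = 1415/8
Final result = 1415/8

1415/8


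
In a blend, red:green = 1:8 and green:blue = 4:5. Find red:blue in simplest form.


Given a:b = 1:8 and b:c = 4:5
Make b consistent. Multiply first ratio by 4: a:b = 4:32
Multiply second ratio by 8: b:c = 32:40
Now b = 32 in both, so a:b:c = 4:32:40
Therefore a:c = 4:40
Simplify by GCD: a:c = 1:10

1:10


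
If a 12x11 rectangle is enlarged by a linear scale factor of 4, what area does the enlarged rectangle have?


Original dimensions: 12 x 11
Enlargement factor = 4
New width = 12 * 4 = 48
New height = 11 * 4 = 44
New area = 48 * 44 = 2112

2112


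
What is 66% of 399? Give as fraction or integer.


Compute 66% of 399
Convert percentage: 66% = 66/100
Multiply: 399 * 66/100
= 26334/100
= 13167/50

13167/50


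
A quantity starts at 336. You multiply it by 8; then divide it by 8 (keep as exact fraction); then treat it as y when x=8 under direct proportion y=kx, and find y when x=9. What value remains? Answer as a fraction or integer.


Start with 336.
Step 1: Multiply by 8: 336 * 8 = 2688
Step 2: Divide by 8: 2688 / 8 = 336
Step 3: Direct prop: k = (336)/8; new y = k*9 = 336*9/8 = 378
Final result = 378

378


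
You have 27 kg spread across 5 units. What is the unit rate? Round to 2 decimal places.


Total kg = 27
Number of units = 5
Unit rate = 27 / 5
= 5.40 kg per unit

5.40


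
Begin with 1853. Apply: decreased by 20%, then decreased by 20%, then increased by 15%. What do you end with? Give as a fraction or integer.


Start: 1853
Step 1: decrease by 20% => multiply by 80/100
  1853 * 80/100 = 7412/5
Step 2: decrease by 20% => multiply by 80/100
  7412/5 * 80/100 = 29648/25
Step 3: increase by 15% => multiply by 115/100
  29648/25 * 115/100 = 170476/125
Final value = 170476/125

170476/125


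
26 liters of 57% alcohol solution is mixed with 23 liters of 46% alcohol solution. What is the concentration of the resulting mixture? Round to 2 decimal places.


Solute in mixture 1 = 57% of 26 L = 26*57/100 = 741/50 L
Solute in mixture 2 = 46% of 23 L = 23*46/100 = 529/50 L
Total solute = 741/50 + 529/50 = 127/5 L
Total volume = 26 + 23 = 49 L
Final concentration = 127/5/49 * 100 = 51.84%

51.84


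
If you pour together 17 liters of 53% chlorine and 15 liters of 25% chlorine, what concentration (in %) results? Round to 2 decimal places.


Solute in mixture 1 = 53% of 17 L = 17*53/100 = 901/100 L
Solute in mixture 2 = 25% of 15 L = 15*25/100 = 15/4 L
Total solute = 901/100 + 15/4 = 319/25 L
Total volume = 17 + 15 = 32 L
Final concentration = 319/25/32 * 100 = 39.88%

39.88


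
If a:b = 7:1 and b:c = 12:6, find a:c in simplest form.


Given a:b = 7:1 and b:c = 12:6
Make b consistent. Multiply first ratio by 12: a:b = 84:12
Multiply second ratio by 1: b:c = 12:6
Now b = 12 in both, so a:b:c = 84:12:6
Therefore a:c = 84:6
Simplify by GCD: a:c = 14:1

14:1


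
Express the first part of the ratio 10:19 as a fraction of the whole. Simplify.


Total parts = 10 + 19 = 29
First part fraction = 10/29
Simplify: 10/29 = 10/29

10/29


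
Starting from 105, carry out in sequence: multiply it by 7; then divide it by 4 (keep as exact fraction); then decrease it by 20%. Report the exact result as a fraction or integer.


Start with 105.
Step 1: Multiply by 7: 105 * 7 = 735
Step 2: Divide by 4: 735 / 4 = 735/4
Step 3: Decrease by 20%: 735/4 * 80/100 = 147
Final result = 147

147


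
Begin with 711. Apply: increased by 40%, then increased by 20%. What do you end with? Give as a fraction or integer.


Start: 711
Step 1: increase by 40% => multiply by 140/100
  711 * 140/100 = 4977/5
Step 2: increase by 20% => multiply by 120/100
  4977/5 * 120/100 = 29862/25
Final value = 29862/25

29862/25


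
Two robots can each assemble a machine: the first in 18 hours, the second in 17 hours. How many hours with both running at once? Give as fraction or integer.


Rate of A = 1/18 job per hour
Rate of B = 1/17 job per hour
Combined rate = 1/18 + 1/17
Find common denominator: (17 + 18)/(18*17) = 35/306
Combined rate = 35/306 job per hour
Time together = 1 / (35/306) = 306/35 hours

306/35


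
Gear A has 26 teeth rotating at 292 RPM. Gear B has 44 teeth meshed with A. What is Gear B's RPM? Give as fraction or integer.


Gear ratio: teeth_A * RPM_A = teeth_B * RPM_B
26 * 292 = 44 * RPM_B
7592 = 44 * RPM_B
RPM_B = 7592 / 44
RPM_B = 1898/11

1898/11


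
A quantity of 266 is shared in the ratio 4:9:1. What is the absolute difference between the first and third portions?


Total parts = 4 + 9 + 1 = 14
Value per part = 266 / 14 = 19
Shares: 4*19=76, 9*19=171, 1*19=19
First share = 76, third share = 19
Difference = |76 - 19| = 57

57


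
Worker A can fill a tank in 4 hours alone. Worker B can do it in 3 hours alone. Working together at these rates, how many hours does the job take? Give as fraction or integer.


Rate of A = 1/4 job per hour
Rate of B = 1/3 job per hour
Combined rate = 1/4 + 1/3
Find common denominator: (3 + 4)/(4*3) = 7/12
Combined rate = 7/12 job per hour
Time together = 1 / (7/12) = 12/7 hours

12/7


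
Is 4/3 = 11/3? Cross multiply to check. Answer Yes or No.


Cross multiply to check 4/3 = 11/3
Left cross product: 4 * 3 = 12
Right cross product: 3 * 11 = 33
12 != 33
Not equal, so proportions differ => No

No


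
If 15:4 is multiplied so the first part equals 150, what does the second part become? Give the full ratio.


Original ratio: 15:4
First term target: 150
Scale factor = 150 / 15 = 10
Multiply second term: 4 * 10 = 40
Equivalent ratio = 150:40

150:40


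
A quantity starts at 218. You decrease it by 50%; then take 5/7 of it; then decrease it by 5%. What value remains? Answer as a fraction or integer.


Start with 218.
Step 1: Decrease by 50%: 218 * 50/100 = 109
Step 2: Take 5/7: 109 * 5/7 = 545/7
Step 3: Decrease by 5%: 545/7 * 95/100 = 2071/28
Final result = 2071/28

2071/28


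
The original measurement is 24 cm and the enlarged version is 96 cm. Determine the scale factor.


Original length = 24 cm
Scaled length = 96 cm
Scale factor = 96 / 24
= 4

4


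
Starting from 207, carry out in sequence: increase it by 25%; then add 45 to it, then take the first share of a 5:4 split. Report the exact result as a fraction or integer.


Start with 207.
Step 1: Increase by 25%: 207 * 125/100 = 1035/4
Step 2: Add 45: 1035/4+45=1215/4; split 5:4 first = 1215/4*5/9 = 675/4
Final result = 675/4

675/4


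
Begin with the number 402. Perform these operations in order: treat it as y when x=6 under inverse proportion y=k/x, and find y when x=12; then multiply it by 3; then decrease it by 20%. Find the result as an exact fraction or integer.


Start with 402.
Step 1: Inverse prop: k = (402)*6; new y = k/12 = 402*6/12 = 201
Step 2: Multiply by 3: 201 * 3 = 603
Step 3: Decrease by 20%: 603 * 80/100 = 2412/5
Final result = 2412/5

2412/5


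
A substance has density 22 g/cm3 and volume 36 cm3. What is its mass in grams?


Using mass = density * volume
Density = 22 g/cm3
Volume = 36 cm3
Mass = 22 * 36
= 792 g

792


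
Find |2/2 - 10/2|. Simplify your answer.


Simplify: 2/2 = 1 and 10/2 = 5
Find common denominator: LCD = 1
Convert: 1/1 and 5/1
Difference = |1 - 5|/1 = 4/1
Simplified = 4

4


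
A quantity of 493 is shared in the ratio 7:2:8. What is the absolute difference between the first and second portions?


Total parts = 7 + 2 + 8 = 17
Value per part = 493 / 17 = 29
Shares: 7*29=203, 2*29=58, 8*29=232
First share = 203, second share = 58
Difference = |203 - 58| = 145

145


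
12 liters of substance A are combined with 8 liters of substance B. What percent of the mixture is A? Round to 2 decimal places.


Volume of A = 12 L
Volume of B = 8 L
Total volume = 12 + 8 = 20 L
Percentage of A = (12/20) * 100
= 60.00%

60.00


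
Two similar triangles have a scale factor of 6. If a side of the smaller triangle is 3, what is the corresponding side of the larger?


Similar triangles have proportional sides
Scale factor = 6
Smaller side = 3
Corresponding larger side = 3 * 6
= 18

18


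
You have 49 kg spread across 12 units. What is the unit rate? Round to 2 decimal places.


Total kg = 49
Number of units = 12
Unit rate = 49 / 12
= 4.08 kg per unit

4.08


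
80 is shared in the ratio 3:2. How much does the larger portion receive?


Total parts = 3 + 2 = 5
Value per part = 80 / 5 = 16
First share = 3 * 16 = 48
Second share = 2 * 16 = 32
Larger share = 48

48


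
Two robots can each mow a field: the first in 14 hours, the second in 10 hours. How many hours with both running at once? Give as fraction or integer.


Rate of A = 1/14 job per hour
Rate of B = 1/10 job per hour
Combined rate = 1/14 + 1/10
Find common denominator: (10 + 14)/(14*10) = 24/140
Combined rate = 6/35 job per hour
Time together = 1 / (6/35) = 35/6 hours

35/6


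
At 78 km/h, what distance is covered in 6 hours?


Using distance = speed * time
Speed = 78 km/h
Time = 6 hours
Distance = 78 * 6
= 468 km

468


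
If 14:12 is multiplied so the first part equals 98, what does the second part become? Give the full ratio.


Original ratio: 14:12
First term target: 98
Scale factor = 98 / 14 = 7
Multiply second term: 12 * 7 = 84
Equivalent ratio = 98:84

98:84


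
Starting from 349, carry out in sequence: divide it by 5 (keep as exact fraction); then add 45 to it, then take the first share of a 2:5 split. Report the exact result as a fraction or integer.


Start with 349.
Step 1: Divide by 5: 349 / 5 = 349/5
Step 2: Add 45: 349/5+45=574/5; split 2:5 first = 574/5*2/7 = 164/5
Final result = 164/5

164/5


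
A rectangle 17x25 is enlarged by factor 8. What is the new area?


Original dimensions: 17 x 25
Enlargement factor = 8
New width = 17 * 8 = 136
New height = 25 * 8 = 200
New area = 136 * 200 = 27200

27200


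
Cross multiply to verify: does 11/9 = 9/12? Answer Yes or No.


Cross multiply to check 11/9 = 9/12
Left cross product: 11 * 12 = 132
Right cross product: 9 * 9 = 81
132 != 81
Not equal, so proportions differ => No

No


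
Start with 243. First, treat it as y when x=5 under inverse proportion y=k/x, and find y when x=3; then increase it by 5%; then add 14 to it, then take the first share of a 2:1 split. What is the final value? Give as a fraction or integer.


Start with 243.
Step 1: Inverse prop: k = (243)*5; new y = k/3 = 243*5/3 = 405
Step 2: Increase by 5%: 405 * 105/100 = 1701/4
Step 3: Add 14: 1701/4+14=1757/4; split 2:1 first = 1757/4*2/3 = 1757/6
Final result = 1757/6

1757/6


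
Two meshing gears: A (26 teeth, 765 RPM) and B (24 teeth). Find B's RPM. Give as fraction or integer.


Gear ratio: teeth_A * RPM_A = teeth_B * RPM_B
26 * 765 = 24 * RPM_B
19890 = 24 * RPM_B
RPM_B = 19890 / 24
RPM_B = 3315/4

3315/4


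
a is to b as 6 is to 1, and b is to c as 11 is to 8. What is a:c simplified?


Given a:b = 6:1 and b:c = 11:8
Make b consistent. Multiply first ratio by 11: a:b = 66:11
Multiply second ratio by 1: b:c = 11:8
Now b = 11 in both, so a:b:c = 66:11:8
Therefore a:c = 66:8
Simplify by GCD: a:c = 33:4

33:4


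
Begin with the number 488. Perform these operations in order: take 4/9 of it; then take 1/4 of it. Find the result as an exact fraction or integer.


Start with 488.
Step 1: Take 4/9: 488 * 4/9 = 1952/9
Step 2: Take 1/4: 1952/9 * 1/4 = 488/9
Final result = 488/9

488/9


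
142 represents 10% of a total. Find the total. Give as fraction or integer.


Given: 142 is 10% of the whole
Set up: 142 = 10/100 * whole
whole = 142 * 100 / 10
whole = 14200 / 10
whole = 1420

1420


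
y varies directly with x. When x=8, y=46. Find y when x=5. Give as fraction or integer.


Direct proportion: y = kx
Find k: k = 46/8 = 23/4
Compute y at x=5: y = 23/4 * 5
y = 115/4

115/4


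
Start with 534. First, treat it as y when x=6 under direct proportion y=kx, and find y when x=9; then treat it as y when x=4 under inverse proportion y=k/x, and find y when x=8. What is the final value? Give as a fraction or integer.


Start with 534.
Step 1: Direct prop: k = (534)/6; new y = k*9 = 534*9/6 = 801
Step 2: Inverse prop: k = (801)*4; new y = k/8 = 801*4/8 = 801/2
Final result = 801/2

801/2


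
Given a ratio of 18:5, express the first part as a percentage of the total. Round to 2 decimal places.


Total parts = 18 + 5 = 23
First part fraction = 18/23
Percentage = (18/23) * 100
= 0.782609 * 100
= 78.26%

78.26


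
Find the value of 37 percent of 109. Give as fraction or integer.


Compute 37% of 109
Convert percentage: 37% = 37/100
Multiply: 109 * 37/100
= 4033/100
= 4033/100

4033/100


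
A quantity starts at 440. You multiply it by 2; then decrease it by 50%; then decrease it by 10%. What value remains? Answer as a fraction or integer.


Start with 440.
Step 1: Multiply by 2: 440 * 2 = 880
Step 2: Decrease by 50%: 880 * 50/100 = 440
Step 3: Decrease by 10%: 440 * 90/100 = 396
Final result = 396

396


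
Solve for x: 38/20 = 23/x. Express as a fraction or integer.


Setting up: 38/20 = 23/x
Cross multiply: 38 * x = 20 * 23
38x = 460
x = 460/38
x = 230/19

230/19


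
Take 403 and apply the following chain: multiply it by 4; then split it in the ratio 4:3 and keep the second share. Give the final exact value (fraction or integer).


Start with 403.
Step 1: Multiply by 4: 403 * 4 = 1612
Step 2: Split 4:3, second share = 1612 * 3/7 = 4836/7
Final result = 4836/7

4836/7


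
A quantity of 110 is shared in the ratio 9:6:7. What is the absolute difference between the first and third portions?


Total parts = 9 + 6 + 7 = 22
Value per part = 110 / 22 = 5
Shares: 9*5=45, 6*5=30, 7*5=35
First share = 45, third share = 35
Difference = |45 - 35| = 10

10


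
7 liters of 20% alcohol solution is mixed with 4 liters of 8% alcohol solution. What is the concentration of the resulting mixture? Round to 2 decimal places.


Solute in mixture 1 = 20% of 7 L = 7*20/100 = 7/5 L
Solute in mixture 2 = 8% of 4 L = 4*8/100 = 8/25 L
Total solute = 7/5 + 8/25 = 43/25 L
Total volume = 7 + 4 = 11 L
Final concentration = 43/25/11 * 100 = 15.64%

15.64


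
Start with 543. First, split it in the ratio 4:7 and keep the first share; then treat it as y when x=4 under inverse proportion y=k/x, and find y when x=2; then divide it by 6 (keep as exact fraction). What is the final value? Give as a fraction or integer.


Start with 543.
Step 1: Split 4:7, first share = 543 * 4/11 = 2172/11
Step 2: Inverse prop: k = (2172/11)*4; new y = k/2 = 2172/11*4/2 = 4344/11
Step 3: Divide by 6: 4344/11 / 6 = 724/11
Final result = 724/11

724/11


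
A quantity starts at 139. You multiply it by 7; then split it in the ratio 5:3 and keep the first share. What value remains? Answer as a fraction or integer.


Start with 139.
Step 1: Multiply by 7: 139 * 7 = 973
Step 2: Split 5:3, first share = 973 * 5/8 = 4865/8
Final result = 4865/8

4865/8


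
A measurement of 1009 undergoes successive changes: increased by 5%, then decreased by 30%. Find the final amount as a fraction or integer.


Start: 1009
Step 1: increase by 5% => multiply by 105/100
  1009 * 105/100 = 21189/20
Step 2: decrease by 30% => multiply by 70/100
  21189/20 * 70/100 = 148323/200
Final value = 148323/200

148323/200


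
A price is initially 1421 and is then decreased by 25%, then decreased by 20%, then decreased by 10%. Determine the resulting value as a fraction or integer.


Start: 1421
Step 1: decrease by 25% => multiply by 75/100
  1421 * 75/100 = 4263/4
Step 2: decrease by 20% => multiply by 80/100
  4263/4 * 80/100 = 4263/5
Step 3: decrease by 10% => multiply by 90/100
  4263/5 * 90/100 = 38367/50
Final value = 38367/50

38367/50


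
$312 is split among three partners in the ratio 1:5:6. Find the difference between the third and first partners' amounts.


Total parts = 1 + 5 + 6 = 12
Value per part = 312 / 12 = 26
Shares: 1*26=26, 5*26=130, 6*26=156
Third share = 156, first share = 26
Difference = |156 - 26| = 130

130


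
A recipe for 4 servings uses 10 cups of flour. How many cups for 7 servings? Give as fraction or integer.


Original: 10 cups for 4 servings
Target servings = 7
Scaling factor = 7/4
New amount = 10 * 7/4
= 70/4
= 35/2 cups

35/2


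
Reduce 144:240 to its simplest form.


Find GCD(144, 240)
GCD = 48
Divide both by 48: 144/48 = 3, 240/48 = 5
Simplified ratio = 3:5

3:5


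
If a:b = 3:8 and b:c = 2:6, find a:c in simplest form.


Given a:b = 3:8 and b:c = 2:6
Make b consistent. Multiply first ratio by 2: a:b = 6:16
Multiply second ratio by 8: b:c = 16:48
Now b = 16 in both, so a:b:c = 6:16:48
Therefore a:c = 6:48
Simplify by GCD: a:c = 1:8

1:8


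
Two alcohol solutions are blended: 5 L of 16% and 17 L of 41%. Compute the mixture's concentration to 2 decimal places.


Solute in mixture 1 = 16% of 5 L = 5*16/100 = 4/5 L
Solute in mixture 2 = 41% of 17 L = 17*41/100 = 697/100 L
Total solute = 4/5 + 697/100 = 777/100 L
Total volume = 5 + 17 = 22 L
Final concentration = 777/100/22 * 100 = 35.32%

35.32


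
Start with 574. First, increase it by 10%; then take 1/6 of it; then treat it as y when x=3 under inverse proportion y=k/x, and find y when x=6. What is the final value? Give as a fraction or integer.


Start with 574.
Step 1: Increase by 10%: 574 * 110/100 = 3157/5
Step 2: Take 1/6: 3157/5 * 1/6 = 3157/30
Step 3: Inverse prop: k = (3157/30)*3; new y = k/6 = 3157/30*3/6 = 3157/60
Final result = 3157/60

3157/60


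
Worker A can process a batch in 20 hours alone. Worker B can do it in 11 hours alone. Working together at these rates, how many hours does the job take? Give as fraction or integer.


Rate of A = 1/20 job per hour
Rate of B = 1/11 job per hour
Combined rate = 1/20 + 1/11
Find common denominator: (11 + 20)/(20*11) = 31/220
Combined rate = 31/220 job per hour
Time together = 1 / (31/220) = 220/31 hours

220/31


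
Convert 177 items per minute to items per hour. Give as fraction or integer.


Converting from per minute to per hour
Rate = 177 items per minute
Multiply by 60: 177 * 60
= 10620 items per hour

10620


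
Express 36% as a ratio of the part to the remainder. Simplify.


Part = 36%, Remainder = 64%
Ratio = 36:64
GCD(36, 64) = 4
Simplify: 9:16 = 9:16

9:16


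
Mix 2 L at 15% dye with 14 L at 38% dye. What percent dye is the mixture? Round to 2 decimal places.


Solute in mixture 1 = 15% of 2 L = 2*15/100 = 3/10 L
Solute in mixture 2 = 38% of 14 L = 14*38/100 = 133/25 L
Total solute = 3/10 + 133/25 = 281/50 L
Total volume = 2 + 14 = 16 L
Final concentration = 281/50/16 * 100 = 35.13%

35.13


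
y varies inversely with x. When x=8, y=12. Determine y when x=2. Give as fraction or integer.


Inverse proportion: y = k/x
Find k: k = 8 * 12 = 96
Compute y at x=2: y = 96/2
y = 48

48


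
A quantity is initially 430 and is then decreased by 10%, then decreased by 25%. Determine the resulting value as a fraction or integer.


Start: 430
Step 1: decrease by 10% => multiply by 90/100
  430 * 90/100 = 387
Step 2: decrease by 25% => multiply by 75/100
  387 * 75/100 = 1161/4
Final value = 1161/4

1161/4


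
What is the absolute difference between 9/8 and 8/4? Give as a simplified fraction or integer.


Simplify: 9/8 = 9/8 and 8/4 = 2
Find common denominator: LCD = 8
Convert: 9/8 and 16/8
Difference = |9 - 16|/8 = 7/8
Simplified = 7/8

7/8


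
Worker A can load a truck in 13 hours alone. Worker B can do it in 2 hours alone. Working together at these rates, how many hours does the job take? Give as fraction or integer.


Rate of A = 1/13 job per hour
Rate of B = 1/2 job per hour
Combined rate = 1/13 + 1/2
Find common denominator: (2 + 13)/(13*2) = 15/26
Combined rate = 15/26 job per hour
Time together = 1 / (15/26) = 26/15 hours

26/15
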